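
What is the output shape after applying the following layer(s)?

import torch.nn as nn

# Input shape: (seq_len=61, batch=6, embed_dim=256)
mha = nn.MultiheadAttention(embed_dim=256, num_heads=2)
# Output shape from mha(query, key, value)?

Input shape: (61, 6, 256)
Output shape: (61, 6, 256)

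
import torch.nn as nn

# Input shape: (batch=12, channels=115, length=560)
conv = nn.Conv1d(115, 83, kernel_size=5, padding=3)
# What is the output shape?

Input shape: (12, 115, 560)
Output shape: (12, 83, 562)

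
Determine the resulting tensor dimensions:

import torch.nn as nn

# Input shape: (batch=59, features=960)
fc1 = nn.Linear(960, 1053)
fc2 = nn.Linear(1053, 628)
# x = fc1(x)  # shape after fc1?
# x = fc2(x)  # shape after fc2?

Input shape: (59, 960)
  -> after fc1: (59, 1053)
Output shape: (59, 628)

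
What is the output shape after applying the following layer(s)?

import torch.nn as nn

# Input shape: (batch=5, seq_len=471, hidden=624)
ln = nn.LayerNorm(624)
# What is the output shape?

Input shape: (5, 471, 624)
Output shape: (5, 471, 624)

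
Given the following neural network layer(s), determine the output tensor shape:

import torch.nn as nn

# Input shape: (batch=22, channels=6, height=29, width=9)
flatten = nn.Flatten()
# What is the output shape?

Input shape: (22, 6, 29, 9)
Output shape: (22, 1566)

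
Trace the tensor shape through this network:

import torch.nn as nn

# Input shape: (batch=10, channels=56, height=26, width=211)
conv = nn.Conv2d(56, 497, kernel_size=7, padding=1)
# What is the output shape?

Input shape: (10, 56, 26, 211)
Output shape: (10, 497, 22, 207)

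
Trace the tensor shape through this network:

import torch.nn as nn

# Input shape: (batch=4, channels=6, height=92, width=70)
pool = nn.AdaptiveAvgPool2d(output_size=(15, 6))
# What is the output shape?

Input shape: (4, 6, 92, 70)
Output shape: (4, 6, 15, 6)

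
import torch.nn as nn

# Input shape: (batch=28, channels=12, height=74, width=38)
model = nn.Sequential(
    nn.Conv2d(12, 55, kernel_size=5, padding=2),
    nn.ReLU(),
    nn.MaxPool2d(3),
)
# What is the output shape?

Input shape: (28, 12, 74, 38)
  -> after Conv2d: (28, 55, 74, 38)
  -> after ReLU: (28, 55, 74, 38)
Output shape: (28, 55, 24, 12)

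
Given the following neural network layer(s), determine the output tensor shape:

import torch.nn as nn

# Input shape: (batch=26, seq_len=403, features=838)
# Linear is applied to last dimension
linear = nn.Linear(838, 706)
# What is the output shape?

Input shape: (26, 403, 838)
Output shape: (26, 403, 706)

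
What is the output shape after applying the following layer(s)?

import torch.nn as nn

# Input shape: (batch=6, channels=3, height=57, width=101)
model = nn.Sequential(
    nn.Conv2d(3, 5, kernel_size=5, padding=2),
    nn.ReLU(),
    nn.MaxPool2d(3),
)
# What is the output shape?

Input shape: (6, 3, 57, 101)
  -> after Conv2d: (6, 5, 57, 101)
  -> after ReLU: (6, 5, 57, 101)
Output shape: (6, 5, 19, 33)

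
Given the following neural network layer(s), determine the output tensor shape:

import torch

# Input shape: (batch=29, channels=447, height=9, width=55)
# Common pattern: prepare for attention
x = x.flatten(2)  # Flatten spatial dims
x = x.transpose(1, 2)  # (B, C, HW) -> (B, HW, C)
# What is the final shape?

Input shape: (29, 447, 9, 55)
  -> after flatten(2): (29, 447, 495)
Output shape: (29, 495, 447)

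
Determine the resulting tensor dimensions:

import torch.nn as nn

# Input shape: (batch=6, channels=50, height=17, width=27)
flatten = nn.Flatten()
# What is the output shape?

Input shape: (6, 50, 17, 27)
Output shape: (6, 22950)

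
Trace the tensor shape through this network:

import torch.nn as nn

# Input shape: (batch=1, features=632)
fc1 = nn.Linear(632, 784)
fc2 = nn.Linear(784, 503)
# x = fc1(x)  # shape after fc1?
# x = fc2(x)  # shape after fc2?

Input shape: (1, 632)
  -> after fc1: (1, 784)
Output shape: (1, 503)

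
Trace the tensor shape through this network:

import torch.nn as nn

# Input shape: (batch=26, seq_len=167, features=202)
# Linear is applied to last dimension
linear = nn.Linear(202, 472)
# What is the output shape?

Input shape: (26, 167, 202)
Output shape: (26, 167, 472)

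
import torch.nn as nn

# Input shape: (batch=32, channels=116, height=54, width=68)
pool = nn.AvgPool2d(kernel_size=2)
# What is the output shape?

Input shape: (32, 116, 54, 68)
Output shape: (32, 116, 27, 34)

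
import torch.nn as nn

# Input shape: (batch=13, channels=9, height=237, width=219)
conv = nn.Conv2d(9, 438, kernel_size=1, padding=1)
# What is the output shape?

Input shape: (13, 9, 237, 219)
Output shape: (13, 438, 239, 221)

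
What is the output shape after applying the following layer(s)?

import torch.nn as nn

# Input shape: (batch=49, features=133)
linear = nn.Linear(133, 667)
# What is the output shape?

Input shape: (49, 133)
Output shape: (49, 667)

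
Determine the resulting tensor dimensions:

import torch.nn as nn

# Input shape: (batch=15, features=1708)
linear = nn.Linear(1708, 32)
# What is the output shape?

Input shape: (15, 1708)
Output shape: (15, 32)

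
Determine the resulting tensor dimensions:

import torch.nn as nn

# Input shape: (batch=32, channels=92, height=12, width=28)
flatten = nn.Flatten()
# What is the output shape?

Input shape: (32, 92, 12, 28)
Output shape: (32, 30912)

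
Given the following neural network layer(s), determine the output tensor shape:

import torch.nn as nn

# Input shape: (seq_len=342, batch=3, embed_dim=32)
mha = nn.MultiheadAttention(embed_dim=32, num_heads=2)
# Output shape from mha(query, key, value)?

Input shape: (342, 3, 32)
Output shape: (342, 3, 32)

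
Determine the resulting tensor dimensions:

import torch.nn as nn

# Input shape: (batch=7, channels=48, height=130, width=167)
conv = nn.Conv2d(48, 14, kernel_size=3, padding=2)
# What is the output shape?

Input shape: (7, 48, 130, 167)
Output shape: (7, 14, 132, 169)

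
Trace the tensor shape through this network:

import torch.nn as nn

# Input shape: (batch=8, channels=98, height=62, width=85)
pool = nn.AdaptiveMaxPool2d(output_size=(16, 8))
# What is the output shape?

Input shape: (8, 98, 62, 85)
Output shape: (8, 98, 16, 8)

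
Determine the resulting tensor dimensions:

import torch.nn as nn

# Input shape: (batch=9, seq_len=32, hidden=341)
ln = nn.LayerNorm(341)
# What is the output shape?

Input shape: (9, 32, 341)
Output shape: (9, 32, 341)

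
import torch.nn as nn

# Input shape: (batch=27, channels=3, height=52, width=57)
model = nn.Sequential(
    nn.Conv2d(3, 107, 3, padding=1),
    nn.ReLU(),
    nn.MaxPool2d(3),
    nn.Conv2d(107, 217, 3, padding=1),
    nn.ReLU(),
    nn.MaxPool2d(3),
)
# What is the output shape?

Input shape: (27, 3, 52, 57)
  -> after first Conv2d: (27, 107, 52, 57)
  -> after first MaxPool2d: (27, 107, 17, 19)
  -> after second Conv2d: (27, 217, 17, 19)
Output shape: (27, 217, 5, 6)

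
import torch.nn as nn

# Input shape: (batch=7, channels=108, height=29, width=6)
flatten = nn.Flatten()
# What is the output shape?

Input shape: (7, 108, 29, 6)
Output shape: (7, 18792)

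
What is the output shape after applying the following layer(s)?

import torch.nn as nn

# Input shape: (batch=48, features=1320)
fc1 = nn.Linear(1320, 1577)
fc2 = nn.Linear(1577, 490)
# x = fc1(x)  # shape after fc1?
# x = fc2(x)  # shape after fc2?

Input shape: (48, 1320)
  -> after fc1: (48, 1577)
Output shape: (48, 490)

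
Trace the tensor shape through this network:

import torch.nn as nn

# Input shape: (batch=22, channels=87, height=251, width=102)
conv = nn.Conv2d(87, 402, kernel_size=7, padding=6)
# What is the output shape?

Input shape: (22, 87, 251, 102)
Output shape: (22, 402, 257, 108)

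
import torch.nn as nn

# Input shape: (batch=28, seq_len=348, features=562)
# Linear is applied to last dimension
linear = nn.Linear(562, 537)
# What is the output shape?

Input shape: (28, 348, 562)
Output shape: (28, 348, 537)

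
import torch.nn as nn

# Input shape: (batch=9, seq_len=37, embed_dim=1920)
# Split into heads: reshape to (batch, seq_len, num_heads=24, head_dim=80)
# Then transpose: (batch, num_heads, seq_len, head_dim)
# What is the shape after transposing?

Input shape: (9, 37, 1920)
  -> after reshape: (9, 37, 24, 80)
Output shape: (9, 24, 37, 80)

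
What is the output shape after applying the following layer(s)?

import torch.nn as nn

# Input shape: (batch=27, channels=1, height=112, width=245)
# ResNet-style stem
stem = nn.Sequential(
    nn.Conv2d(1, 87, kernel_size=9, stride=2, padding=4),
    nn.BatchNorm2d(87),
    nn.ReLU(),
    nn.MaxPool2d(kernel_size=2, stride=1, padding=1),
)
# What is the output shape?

Input shape: (27, 1, 112, 245)
  -> after Conv2d 9x9 stride=2: (27, 87, 56, 123)
Output shape: (27, 87, 57, 124)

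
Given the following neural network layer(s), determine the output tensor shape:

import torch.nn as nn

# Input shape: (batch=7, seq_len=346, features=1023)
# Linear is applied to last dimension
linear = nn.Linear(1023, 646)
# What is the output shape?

Input shape: (7, 346, 1023)
Output shape: (7, 346, 646)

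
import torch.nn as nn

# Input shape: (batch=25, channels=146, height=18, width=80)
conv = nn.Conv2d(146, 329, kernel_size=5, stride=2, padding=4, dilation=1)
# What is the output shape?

Input shape: (25, 146, 18, 80)
Output shape: (25, 329, 11, 42)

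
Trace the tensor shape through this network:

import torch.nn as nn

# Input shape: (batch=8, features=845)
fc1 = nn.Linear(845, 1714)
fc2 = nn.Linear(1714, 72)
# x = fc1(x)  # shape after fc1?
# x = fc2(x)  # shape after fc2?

Input shape: (8, 845)
  -> after fc1: (8, 1714)
Output shape: (8, 72)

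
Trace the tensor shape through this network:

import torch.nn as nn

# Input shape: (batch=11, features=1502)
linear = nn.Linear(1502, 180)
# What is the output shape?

Input shape: (11, 1502)
Output shape: (11, 180)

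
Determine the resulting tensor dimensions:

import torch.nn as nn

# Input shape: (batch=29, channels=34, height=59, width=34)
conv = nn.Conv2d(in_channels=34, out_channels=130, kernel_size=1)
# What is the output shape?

Input shape: (29, 34, 59, 34)
Output shape: (29, 130, 59, 34)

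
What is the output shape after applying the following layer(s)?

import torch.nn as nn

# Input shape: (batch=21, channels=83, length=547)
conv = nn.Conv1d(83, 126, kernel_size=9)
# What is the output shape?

Input shape: (21, 83, 547)
Output shape: (21, 126, 539)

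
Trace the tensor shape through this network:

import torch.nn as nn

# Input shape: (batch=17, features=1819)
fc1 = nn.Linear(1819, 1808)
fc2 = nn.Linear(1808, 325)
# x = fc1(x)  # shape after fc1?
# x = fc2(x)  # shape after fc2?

Input shape: (17, 1819)
  -> after fc1: (17, 1808)
Output shape: (17, 325)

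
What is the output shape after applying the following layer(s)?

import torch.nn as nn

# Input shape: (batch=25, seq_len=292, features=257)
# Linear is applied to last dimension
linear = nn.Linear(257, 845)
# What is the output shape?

Input shape: (25, 292, 257)
Output shape: (25, 292, 845)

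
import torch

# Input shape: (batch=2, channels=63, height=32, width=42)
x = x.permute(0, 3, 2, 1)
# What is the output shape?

Input shape: (2, 63, 32, 42)
Output shape: (2, 42, 32, 63)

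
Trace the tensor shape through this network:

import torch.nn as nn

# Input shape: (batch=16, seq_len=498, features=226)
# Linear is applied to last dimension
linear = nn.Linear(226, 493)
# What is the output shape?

Input shape: (16, 498, 226)
Output shape: (16, 498, 493)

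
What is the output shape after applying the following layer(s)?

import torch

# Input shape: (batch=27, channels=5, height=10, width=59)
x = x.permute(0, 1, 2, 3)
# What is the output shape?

Input shape: (27, 5, 10, 59)
Output shape: (27, 5, 10, 59)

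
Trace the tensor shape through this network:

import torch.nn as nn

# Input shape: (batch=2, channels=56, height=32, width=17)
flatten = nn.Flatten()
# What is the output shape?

Input shape: (2, 56, 32, 17)
Output shape: (2, 30464)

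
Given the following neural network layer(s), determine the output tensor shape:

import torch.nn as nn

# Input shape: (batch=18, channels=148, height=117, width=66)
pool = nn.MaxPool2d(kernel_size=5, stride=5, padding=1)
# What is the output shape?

Input shape: (18, 148, 117, 66)
Output shape: (18, 148, 23, 13)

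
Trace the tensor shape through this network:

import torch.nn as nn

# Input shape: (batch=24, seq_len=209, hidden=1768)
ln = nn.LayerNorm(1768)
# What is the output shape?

Input shape: (24, 209, 1768)
Output shape: (24, 209, 1768)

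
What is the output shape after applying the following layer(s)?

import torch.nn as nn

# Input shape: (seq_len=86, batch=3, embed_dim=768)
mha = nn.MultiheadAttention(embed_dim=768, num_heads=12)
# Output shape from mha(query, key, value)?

Input shape: (86, 3, 768)
Output shape: (86, 3, 768)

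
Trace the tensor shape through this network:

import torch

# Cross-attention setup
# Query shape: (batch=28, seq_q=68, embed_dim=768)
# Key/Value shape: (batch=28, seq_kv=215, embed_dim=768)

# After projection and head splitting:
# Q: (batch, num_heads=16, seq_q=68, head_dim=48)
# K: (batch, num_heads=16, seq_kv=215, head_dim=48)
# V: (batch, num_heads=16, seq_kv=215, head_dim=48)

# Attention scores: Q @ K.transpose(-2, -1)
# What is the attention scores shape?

Input shape: (28, 68, 768)
Output shape: (28, 16, 68, 215)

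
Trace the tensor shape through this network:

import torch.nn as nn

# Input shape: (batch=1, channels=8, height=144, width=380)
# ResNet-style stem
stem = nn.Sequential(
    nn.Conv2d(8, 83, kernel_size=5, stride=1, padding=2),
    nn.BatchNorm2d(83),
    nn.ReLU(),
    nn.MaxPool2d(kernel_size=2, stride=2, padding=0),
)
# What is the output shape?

Input shape: (1, 8, 144, 380)
  -> after Conv2d 5x5 stride=1: (1, 83, 144, 380)
Output shape: (1, 83, 72, 190)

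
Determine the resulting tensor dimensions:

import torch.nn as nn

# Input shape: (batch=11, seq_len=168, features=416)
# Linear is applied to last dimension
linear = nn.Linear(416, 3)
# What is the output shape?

Input shape: (11, 168, 416)
Output shape: (11, 168, 3)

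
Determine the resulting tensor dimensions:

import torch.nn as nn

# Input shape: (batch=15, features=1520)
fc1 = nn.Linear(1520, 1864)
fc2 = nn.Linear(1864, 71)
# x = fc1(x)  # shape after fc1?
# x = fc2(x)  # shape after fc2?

Input shape: (15, 1520)
  -> after fc1: (15, 1864)
Output shape: (15, 71)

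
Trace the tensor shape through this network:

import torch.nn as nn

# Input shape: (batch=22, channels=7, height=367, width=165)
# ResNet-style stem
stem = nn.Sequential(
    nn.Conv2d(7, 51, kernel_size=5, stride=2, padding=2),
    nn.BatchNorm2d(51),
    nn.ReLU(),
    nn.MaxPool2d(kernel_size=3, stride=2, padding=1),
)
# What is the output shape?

Input shape: (22, 7, 367, 165)
  -> after Conv2d 5x5 stride=2: (22, 51, 184, 83)
Output shape: (22, 51, 92, 42)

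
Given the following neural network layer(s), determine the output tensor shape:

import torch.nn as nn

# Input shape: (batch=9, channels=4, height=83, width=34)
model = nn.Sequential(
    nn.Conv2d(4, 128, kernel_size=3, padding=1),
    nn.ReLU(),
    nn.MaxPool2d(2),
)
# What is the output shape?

Input shape: (9, 4, 83, 34)
  -> after Conv2d: (9, 128, 83, 34)
  -> after ReLU: (9, 128, 83, 34)
Output shape: (9, 128, 41, 17)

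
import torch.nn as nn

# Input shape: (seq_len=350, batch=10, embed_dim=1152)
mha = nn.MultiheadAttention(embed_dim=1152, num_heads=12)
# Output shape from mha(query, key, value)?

Input shape: (350, 10, 1152)
Output shape: (350, 10, 1152)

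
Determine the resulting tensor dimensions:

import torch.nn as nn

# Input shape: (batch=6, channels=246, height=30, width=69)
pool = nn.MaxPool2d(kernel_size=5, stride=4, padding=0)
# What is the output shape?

Input shape: (6, 246, 30, 69)
Output shape: (6, 246, 7, 17)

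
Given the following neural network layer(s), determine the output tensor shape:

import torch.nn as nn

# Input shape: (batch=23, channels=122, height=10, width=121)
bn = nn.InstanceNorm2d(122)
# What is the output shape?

Input shape: (23, 122, 10, 121)
Output shape: (23, 122, 10, 121)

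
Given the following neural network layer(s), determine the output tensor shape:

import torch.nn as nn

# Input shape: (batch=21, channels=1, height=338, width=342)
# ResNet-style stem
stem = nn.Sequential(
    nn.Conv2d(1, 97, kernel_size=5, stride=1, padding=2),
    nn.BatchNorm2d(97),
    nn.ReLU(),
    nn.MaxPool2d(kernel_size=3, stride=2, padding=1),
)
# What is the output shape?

Input shape: (21, 1, 338, 342)
  -> after Conv2d 5x5 stride=1: (21, 97, 338, 342)
Output shape: (21, 97, 169, 171)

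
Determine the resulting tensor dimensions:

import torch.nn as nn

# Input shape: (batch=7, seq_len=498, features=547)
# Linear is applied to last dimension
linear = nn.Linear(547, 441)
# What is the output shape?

Input shape: (7, 498, 547)
Output shape: (7, 498, 441)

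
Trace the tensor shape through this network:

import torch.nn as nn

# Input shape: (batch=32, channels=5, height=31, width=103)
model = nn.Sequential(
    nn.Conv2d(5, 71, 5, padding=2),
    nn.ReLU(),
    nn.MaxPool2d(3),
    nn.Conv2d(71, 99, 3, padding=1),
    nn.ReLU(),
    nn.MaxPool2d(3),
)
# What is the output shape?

Input shape: (32, 5, 31, 103)
  -> after first Conv2d: (32, 71, 31, 103)
  -> after first MaxPool2d: (32, 71, 10, 34)
  -> after second Conv2d: (32, 99, 10, 34)
Output shape: (32, 99, 3, 11)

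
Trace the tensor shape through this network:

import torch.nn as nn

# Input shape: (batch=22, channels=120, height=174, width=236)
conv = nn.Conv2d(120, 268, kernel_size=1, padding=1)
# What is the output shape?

Input shape: (22, 120, 174, 236)
Output shape: (22, 268, 176, 238)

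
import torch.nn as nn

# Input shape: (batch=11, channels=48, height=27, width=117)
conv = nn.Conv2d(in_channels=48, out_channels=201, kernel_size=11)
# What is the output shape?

Input shape: (11, 48, 27, 117)
Output shape: (11, 201, 17, 107)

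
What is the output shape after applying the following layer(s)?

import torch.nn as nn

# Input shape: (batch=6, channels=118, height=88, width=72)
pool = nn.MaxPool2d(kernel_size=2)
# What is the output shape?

Input shape: (6, 118, 88, 72)
Output shape: (6, 118, 44, 36)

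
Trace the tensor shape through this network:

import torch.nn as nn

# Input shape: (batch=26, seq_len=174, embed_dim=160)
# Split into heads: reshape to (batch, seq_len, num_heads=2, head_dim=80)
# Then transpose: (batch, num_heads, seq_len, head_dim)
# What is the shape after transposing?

Input shape: (26, 174, 160)
  -> after reshape: (26, 174, 2, 80)
Output shape: (26, 2, 174, 80)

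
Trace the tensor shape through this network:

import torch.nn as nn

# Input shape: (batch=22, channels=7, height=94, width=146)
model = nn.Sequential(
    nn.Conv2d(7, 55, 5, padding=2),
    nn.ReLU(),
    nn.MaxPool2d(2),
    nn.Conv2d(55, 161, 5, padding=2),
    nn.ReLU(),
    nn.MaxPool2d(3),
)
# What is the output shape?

Input shape: (22, 7, 94, 146)
  -> after first Conv2d: (22, 55, 94, 146)
  -> after first MaxPool2d: (22, 55, 47, 73)
  -> after second Conv2d: (22, 161, 47, 73)
Output shape: (22, 161, 15, 24)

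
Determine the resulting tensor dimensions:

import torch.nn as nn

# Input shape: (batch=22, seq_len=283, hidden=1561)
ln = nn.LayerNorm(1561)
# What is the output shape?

Input shape: (22, 283, 1561)
Output shape: (22, 283, 1561)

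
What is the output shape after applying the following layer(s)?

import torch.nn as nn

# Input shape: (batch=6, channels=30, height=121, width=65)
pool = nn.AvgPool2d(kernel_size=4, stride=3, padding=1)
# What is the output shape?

Input shape: (6, 30, 121, 65)
Output shape: (6, 30, 40, 22)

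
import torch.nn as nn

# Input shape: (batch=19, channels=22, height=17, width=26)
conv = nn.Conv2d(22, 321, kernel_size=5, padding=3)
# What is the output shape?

Input shape: (19, 22, 17, 26)
Output shape: (19, 321, 19, 28)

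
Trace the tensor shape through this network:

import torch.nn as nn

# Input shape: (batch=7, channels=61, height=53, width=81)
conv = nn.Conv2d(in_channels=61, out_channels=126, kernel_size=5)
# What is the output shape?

Input shape: (7, 61, 53, 81)
Output shape: (7, 126, 49, 77)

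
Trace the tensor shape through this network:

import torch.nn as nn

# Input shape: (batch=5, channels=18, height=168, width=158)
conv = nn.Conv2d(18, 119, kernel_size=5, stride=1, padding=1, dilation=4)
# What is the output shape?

Input shape: (5, 18, 168, 158)
Output shape: (5, 119, 154, 144)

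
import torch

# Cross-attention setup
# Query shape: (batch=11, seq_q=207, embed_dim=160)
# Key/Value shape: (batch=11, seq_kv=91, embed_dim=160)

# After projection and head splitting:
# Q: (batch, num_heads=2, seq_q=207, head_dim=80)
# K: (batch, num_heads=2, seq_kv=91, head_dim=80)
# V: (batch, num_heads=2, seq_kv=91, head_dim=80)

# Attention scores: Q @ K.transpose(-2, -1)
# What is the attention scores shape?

Input shape: (11, 207, 160)
Output shape: (11, 2, 207, 91)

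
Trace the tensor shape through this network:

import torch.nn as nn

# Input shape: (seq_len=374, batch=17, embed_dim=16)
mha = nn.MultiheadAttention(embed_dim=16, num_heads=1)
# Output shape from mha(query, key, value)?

Input shape: (374, 17, 16)
Output shape: (374, 17, 16)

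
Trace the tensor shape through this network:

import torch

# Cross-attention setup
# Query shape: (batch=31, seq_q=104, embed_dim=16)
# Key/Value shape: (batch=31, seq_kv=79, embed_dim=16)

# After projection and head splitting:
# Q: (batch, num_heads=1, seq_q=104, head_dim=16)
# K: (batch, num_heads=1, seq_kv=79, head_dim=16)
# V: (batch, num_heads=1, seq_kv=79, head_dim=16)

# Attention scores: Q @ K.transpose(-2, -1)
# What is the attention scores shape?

Input shape: (31, 104, 16)
Output shape: (31, 1, 104, 79)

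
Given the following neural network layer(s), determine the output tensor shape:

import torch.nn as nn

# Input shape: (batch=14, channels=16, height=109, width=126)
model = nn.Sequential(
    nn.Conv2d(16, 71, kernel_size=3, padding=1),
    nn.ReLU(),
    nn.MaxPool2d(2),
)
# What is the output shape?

Input shape: (14, 16, 109, 126)
  -> after Conv2d: (14, 71, 109, 126)
  -> after ReLU: (14, 71, 109, 126)
Output shape: (14, 71, 54, 63)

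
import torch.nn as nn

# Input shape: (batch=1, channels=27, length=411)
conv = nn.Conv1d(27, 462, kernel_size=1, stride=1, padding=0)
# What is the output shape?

Input shape: (1, 27, 411)
Output shape: (1, 462, 411)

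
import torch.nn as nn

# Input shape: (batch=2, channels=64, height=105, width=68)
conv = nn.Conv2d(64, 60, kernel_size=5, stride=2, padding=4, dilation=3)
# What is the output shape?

Input shape: (2, 64, 105, 68)
Output shape: (2, 60, 51, 32)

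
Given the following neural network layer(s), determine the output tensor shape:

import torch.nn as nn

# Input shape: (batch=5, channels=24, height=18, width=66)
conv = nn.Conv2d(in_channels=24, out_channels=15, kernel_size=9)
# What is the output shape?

Input shape: (5, 24, 18, 66)
Output shape: (5, 15, 10, 58)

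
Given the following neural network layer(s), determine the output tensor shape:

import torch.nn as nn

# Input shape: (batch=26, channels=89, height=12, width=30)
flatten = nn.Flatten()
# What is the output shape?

Input shape: (26, 89, 12, 30)
Output shape: (26, 32040)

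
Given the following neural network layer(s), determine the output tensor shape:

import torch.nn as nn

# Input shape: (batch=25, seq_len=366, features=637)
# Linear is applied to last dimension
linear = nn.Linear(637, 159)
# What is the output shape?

Input shape: (25, 366, 637)
Output shape: (25, 366, 159)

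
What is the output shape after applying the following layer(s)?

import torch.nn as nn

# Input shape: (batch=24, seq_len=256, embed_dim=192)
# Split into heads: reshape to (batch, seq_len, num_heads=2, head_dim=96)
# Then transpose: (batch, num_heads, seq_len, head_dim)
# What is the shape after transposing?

Input shape: (24, 256, 192)
  -> after reshape: (24, 256, 2, 96)
Output shape: (24, 2, 256, 96)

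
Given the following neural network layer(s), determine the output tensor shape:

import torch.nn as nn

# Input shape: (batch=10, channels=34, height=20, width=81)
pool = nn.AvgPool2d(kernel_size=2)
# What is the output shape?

Input shape: (10, 34, 20, 81)
Output shape: (10, 34, 10, 40)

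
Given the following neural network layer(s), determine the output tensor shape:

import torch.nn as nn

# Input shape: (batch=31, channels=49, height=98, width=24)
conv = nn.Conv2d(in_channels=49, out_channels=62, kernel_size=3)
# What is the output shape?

Input shape: (31, 49, 98, 24)
Output shape: (31, 62, 96, 22)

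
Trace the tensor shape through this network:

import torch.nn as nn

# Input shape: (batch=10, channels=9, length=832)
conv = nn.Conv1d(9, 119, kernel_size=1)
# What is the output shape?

Input shape: (10, 9, 832)
Output shape: (10, 119, 832)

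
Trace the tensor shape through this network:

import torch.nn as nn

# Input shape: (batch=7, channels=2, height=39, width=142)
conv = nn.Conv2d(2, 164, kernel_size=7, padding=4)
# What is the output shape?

Input shape: (7, 2, 39, 142)
Output shape: (7, 164, 41, 144)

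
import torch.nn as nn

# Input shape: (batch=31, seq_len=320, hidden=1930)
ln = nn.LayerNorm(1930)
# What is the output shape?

Input shape: (31, 320, 1930)
Output shape: (31, 320, 1930)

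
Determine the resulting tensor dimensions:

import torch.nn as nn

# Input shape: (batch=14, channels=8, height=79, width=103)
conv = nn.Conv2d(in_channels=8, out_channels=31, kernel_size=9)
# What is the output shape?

Input shape: (14, 8, 79, 103)
Output shape: (14, 31, 71, 95)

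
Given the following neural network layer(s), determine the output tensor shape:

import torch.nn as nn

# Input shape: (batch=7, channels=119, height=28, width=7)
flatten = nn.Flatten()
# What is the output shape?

Input shape: (7, 119, 28, 7)
Output shape: (7, 23324)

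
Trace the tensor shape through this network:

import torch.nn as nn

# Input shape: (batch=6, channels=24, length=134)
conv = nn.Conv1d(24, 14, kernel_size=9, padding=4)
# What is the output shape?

Input shape: (6, 24, 134)
Output shape: (6, 14, 134)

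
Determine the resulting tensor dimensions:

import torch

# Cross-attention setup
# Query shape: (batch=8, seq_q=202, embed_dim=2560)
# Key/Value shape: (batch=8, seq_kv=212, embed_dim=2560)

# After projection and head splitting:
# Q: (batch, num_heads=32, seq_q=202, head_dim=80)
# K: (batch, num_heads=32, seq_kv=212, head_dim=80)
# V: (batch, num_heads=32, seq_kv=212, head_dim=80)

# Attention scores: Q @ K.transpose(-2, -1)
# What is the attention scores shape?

Input shape: (8, 202, 2560)
Output shape: (8, 32, 202, 212)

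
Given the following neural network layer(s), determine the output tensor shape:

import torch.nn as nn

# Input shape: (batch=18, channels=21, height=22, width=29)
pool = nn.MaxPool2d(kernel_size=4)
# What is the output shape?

Input shape: (18, 21, 22, 29)
Output shape: (18, 21, 5, 7)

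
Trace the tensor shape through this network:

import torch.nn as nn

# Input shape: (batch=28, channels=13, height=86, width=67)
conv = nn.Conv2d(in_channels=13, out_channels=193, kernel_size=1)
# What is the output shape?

Input shape: (28, 13, 86, 67)
Output shape: (28, 193, 86, 67)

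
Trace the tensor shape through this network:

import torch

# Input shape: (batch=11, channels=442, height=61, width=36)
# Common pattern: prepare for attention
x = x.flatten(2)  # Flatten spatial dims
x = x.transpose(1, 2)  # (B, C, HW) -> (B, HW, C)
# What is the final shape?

Input shape: (11, 442, 61, 36)
  -> after flatten(2): (11, 442, 2196)
Output shape: (11, 2196, 442)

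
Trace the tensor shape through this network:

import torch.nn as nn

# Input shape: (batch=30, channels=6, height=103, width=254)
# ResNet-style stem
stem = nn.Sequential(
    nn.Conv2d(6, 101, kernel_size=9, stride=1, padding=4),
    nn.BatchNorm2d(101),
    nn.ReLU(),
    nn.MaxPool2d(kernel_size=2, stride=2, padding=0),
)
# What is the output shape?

Input shape: (30, 6, 103, 254)
  -> after Conv2d 9x9 stride=1: (30, 101, 103, 254)
Output shape: (30, 101, 51, 127)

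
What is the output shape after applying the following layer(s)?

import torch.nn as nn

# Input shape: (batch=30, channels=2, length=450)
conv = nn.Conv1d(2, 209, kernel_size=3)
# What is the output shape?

Input shape: (30, 2, 450)
Output shape: (30, 209, 448)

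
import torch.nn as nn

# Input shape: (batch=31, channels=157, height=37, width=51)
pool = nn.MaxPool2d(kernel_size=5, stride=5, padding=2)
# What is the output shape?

Input shape: (31, 157, 37, 51)
Output shape: (31, 157, 8, 11)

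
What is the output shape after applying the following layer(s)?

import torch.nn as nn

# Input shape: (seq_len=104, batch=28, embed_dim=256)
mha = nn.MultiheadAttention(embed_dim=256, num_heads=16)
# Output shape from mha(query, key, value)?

Input shape: (104, 28, 256)
Output shape: (104, 28, 256)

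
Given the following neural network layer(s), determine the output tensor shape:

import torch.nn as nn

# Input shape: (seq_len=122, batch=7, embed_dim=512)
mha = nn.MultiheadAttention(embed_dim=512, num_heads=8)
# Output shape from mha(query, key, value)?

Input shape: (122, 7, 512)
Output shape: (122, 7, 512)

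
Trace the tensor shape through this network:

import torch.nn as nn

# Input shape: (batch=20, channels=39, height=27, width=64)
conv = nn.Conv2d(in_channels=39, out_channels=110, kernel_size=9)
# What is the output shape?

Input shape: (20, 39, 27, 64)
Output shape: (20, 110, 19, 56)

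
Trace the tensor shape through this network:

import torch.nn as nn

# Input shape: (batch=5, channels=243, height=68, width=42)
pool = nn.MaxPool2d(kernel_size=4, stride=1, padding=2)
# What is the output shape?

Input shape: (5, 243, 68, 42)
Output shape: (5, 243, 69, 43)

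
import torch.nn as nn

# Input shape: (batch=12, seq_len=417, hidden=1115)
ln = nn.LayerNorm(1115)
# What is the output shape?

Input shape: (12, 417, 1115)
Output shape: (12, 417, 1115)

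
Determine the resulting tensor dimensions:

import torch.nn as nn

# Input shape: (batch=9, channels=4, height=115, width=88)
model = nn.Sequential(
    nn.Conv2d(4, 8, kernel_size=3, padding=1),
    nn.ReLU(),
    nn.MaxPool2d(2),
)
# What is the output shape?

Input shape: (9, 4, 115, 88)
  -> after Conv2d: (9, 8, 115, 88)
  -> after ReLU: (9, 8, 115, 88)
Output shape: (9, 8, 57, 44)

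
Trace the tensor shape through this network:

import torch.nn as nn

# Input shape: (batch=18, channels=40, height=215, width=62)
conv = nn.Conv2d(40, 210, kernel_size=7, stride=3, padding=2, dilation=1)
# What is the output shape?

Input shape: (18, 40, 215, 62)
Output shape: (18, 210, 71, 20)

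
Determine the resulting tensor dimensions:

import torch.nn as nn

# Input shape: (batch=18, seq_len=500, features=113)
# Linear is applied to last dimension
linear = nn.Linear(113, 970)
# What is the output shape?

Input shape: (18, 500, 113)
Output shape: (18, 500, 970)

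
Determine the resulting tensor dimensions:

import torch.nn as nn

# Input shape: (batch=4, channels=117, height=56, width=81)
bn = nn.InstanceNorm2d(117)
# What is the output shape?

Input shape: (4, 117, 56, 81)
Output shape: (4, 117, 56, 81)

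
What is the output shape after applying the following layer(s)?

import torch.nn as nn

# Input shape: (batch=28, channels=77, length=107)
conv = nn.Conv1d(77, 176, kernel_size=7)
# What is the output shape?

Input shape: (28, 77, 107)
Output shape: (28, 176, 101)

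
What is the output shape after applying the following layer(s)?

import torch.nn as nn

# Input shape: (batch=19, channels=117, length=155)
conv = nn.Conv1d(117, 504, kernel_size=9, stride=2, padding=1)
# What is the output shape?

Input shape: (19, 117, 155)
Output shape: (19, 504, 75)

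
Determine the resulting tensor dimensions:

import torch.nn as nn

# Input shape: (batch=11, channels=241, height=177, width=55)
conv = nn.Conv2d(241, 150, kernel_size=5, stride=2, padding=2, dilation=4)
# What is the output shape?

Input shape: (11, 241, 177, 55)
Output shape: (11, 150, 83, 22)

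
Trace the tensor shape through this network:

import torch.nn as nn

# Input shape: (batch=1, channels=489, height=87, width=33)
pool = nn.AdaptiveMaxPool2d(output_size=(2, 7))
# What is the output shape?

Input shape: (1, 489, 87, 33)
Output shape: (1, 489, 2, 7)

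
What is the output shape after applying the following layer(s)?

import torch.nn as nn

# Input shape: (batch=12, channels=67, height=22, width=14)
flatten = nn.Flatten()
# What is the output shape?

Input shape: (12, 67, 22, 14)
Output shape: (12, 20636)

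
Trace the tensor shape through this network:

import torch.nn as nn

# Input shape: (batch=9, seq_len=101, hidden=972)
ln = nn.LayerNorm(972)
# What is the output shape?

Input shape: (9, 101, 972)
Output shape: (9, 101, 972)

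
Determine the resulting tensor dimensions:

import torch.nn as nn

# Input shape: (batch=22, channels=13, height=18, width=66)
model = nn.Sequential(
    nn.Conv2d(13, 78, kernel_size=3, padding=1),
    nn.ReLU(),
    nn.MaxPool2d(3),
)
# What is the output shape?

Input shape: (22, 13, 18, 66)
  -> after Conv2d: (22, 78, 18, 66)
  -> after ReLU: (22, 78, 18, 66)
Output shape: (22, 78, 6, 22)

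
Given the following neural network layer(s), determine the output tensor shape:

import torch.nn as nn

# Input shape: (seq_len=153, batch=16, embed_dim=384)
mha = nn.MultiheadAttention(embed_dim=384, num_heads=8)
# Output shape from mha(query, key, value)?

Input shape: (153, 16, 384)
Output shape: (153, 16, 384)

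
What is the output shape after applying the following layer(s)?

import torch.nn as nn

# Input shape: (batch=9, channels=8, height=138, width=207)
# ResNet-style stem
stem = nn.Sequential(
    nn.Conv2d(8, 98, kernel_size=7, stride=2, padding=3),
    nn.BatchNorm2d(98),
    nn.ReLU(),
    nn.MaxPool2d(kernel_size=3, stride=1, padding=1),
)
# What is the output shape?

Input shape: (9, 8, 138, 207)
  -> after Conv2d 7x7 stride=2: (9, 98, 69, 104)
Output shape: (9, 98, 69, 104)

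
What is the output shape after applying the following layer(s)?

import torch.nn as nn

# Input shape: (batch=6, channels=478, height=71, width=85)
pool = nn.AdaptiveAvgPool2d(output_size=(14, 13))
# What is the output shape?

Input shape: (6, 478, 71, 85)
Output shape: (6, 478, 14, 13)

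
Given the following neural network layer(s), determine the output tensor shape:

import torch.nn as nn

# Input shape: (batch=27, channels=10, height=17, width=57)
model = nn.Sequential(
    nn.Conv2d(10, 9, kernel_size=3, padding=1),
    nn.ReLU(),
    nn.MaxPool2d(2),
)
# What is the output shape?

Input shape: (27, 10, 17, 57)
  -> after Conv2d: (27, 9, 17, 57)
  -> after ReLU: (27, 9, 17, 57)
Output shape: (27, 9, 8, 28)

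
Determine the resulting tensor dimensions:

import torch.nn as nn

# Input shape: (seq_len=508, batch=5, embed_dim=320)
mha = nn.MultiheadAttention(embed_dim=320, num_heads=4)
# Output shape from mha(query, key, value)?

Input shape: (508, 5, 320)
Output shape: (508, 5, 320)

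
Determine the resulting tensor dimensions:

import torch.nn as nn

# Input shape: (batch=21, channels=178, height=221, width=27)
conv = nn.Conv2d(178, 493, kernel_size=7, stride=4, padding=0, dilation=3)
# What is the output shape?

Input shape: (21, 178, 221, 27)
Output shape: (21, 493, 51, 3)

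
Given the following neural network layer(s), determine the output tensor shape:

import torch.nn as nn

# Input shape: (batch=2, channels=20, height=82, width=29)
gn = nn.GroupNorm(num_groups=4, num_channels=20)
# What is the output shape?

Input shape: (2, 20, 82, 29)
Output shape: (2, 20, 82, 29)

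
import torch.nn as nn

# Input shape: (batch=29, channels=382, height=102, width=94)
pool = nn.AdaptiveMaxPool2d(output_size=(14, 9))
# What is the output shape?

Input shape: (29, 382, 102, 94)
Output shape: (29, 382, 14, 9)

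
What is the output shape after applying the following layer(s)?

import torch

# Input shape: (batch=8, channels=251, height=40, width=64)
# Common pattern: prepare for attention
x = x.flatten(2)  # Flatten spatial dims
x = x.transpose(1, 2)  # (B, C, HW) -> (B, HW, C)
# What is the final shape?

Input shape: (8, 251, 40, 64)
  -> after flatten(2): (8, 251, 2560)
Output shape: (8, 2560, 251)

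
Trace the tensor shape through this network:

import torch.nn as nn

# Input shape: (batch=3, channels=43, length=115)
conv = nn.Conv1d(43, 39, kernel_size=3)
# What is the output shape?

Input shape: (3, 43, 115)
Output shape: (3, 39, 113)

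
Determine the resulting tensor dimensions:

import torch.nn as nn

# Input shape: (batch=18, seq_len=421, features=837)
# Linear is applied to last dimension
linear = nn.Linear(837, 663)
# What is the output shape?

Input shape: (18, 421, 837)
Output shape: (18, 421, 663)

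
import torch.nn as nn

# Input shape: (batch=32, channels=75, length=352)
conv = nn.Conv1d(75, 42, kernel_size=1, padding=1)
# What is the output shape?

Input shape: (32, 75, 352)
Output shape: (32, 42, 354)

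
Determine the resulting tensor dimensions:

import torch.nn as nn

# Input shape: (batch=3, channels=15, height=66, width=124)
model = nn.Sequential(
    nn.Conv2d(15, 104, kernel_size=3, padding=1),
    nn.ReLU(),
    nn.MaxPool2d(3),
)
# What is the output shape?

Input shape: (3, 15, 66, 124)
  -> after Conv2d: (3, 104, 66, 124)
  -> after ReLU: (3, 104, 66, 124)
Output shape: (3, 104, 22, 41)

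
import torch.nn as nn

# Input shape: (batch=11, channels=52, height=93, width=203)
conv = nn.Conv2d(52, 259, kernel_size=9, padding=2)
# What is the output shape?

Input shape: (11, 52, 93, 203)
Output shape: (11, 259, 89, 199)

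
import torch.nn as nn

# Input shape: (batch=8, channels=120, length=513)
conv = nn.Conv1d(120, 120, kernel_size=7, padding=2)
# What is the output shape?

Input shape: (8, 120, 513)
Output shape: (8, 120, 511)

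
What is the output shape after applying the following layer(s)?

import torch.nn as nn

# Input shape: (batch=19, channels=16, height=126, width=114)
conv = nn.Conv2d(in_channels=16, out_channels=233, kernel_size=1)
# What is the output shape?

Input shape: (19, 16, 126, 114)
Output shape: (19, 233, 126, 114)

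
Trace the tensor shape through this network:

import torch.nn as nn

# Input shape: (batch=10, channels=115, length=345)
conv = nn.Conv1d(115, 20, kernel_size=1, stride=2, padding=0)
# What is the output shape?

Input shape: (10, 115, 345)
Output shape: (10, 20, 173)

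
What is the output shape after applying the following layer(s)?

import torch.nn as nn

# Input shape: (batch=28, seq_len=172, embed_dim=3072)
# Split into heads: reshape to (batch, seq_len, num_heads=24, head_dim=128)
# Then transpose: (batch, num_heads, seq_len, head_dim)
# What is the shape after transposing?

Input shape: (28, 172, 3072)
  -> after reshape: (28, 172, 24, 128)
Output shape: (28, 24, 172, 128)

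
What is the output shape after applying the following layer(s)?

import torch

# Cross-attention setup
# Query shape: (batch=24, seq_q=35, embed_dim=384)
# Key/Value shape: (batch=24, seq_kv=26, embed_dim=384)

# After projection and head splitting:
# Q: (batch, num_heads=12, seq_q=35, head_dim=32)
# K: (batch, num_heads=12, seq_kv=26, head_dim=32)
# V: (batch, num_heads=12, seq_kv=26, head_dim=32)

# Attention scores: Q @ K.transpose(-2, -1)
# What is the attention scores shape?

Input shape: (24, 35, 384)
Output shape: (24, 12, 35, 26)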